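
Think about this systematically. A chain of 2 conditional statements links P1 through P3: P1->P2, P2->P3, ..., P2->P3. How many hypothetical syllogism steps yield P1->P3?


With 2 implications in a chain connecting 3 propositions:
P1->P2, P2->P3, ..., P2->P3
Steps needed = (number of implications) - 1 = 2 - 1 = 1

1


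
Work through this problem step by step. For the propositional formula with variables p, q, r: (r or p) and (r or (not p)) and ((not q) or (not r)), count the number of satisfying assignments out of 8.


Evaluate all 8 assignments for p, q, r:
p=0, q=0, r=0: 0
p=0, q=0, r=1: 1
p=0, q=1, r=0: 0
p=0, q=1, r=1: 0
p=1, q=0, r=0: 0
p=1, q=0, r=1: 1
p=1, q=1, r=0: 0
p=1, q=1, r=1: 0
Satisfying count = 2

2


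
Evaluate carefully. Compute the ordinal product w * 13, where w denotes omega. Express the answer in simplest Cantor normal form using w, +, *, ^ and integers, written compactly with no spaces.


Compute w * 13.
Ordinal * is associative and left-distributive over +, but NOT commutative; for finite n>1, n*w = w but w*n stays w*n.
w * 13 means 13 copies of w concatenated: w*13.
Result = w*13

w*13


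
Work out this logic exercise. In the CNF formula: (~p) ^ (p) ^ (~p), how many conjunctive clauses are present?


A CNF formula is a conjunction of clauses.
Clauses are separated by ^.
Counting the conjuncts: 3 clauses.

3


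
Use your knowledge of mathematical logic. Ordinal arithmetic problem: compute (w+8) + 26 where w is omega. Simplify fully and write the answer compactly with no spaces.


Compute (w+8) + 26.
Ordinal + is associative but NOT commutative; for finite n>0, n + w = w but w + n stays w+n.
By associativity: (w+8) + 26 = w + (8+26) = w+34.
Result = w+34

w+34


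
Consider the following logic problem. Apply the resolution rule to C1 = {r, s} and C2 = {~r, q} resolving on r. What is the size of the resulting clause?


Remove r from C1 and ~r from C2.
C1 remainder: {s}
C2 remainder: {q}
Union (resolvent): {q, s}
Resolvent has 2 literal(s).

2


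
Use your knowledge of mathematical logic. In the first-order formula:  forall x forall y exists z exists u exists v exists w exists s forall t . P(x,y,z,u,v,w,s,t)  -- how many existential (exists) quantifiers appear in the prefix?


Quantifier prefix: forall x forall y exists z exists u exists v exists w exists s forall t
Mark each quantifier type:
  U U E E E E E U
Universal count = 3, Existential count = 5
Asked for existential (exists) quantifiers: 5

5


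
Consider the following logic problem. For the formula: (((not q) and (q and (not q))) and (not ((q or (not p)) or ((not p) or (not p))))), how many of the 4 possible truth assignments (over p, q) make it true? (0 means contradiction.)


Check all 4 assignments:
p=0, q=0: 0
p=0, q=1: 0
p=1, q=0: 0
p=1, q=1: 0
Count of True = 0

0


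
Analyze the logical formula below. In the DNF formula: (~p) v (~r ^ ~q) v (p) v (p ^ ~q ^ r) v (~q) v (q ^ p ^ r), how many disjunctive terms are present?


A DNF formula is a disjunction of terms (conjunctions).
Terms are separated by v.
Counting the disjuncts: 6 terms.

6


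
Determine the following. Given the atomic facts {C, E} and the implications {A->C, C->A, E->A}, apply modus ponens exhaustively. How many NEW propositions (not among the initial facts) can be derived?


Initial facts: {C, E}
Apply modus ponens to closure:
  C and C->A  =>  A
Final known: {A, C, E}
New propositions: {A}
Count = 1

1


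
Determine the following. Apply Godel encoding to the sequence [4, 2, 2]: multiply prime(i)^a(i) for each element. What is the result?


Encode each element as an exponent of the corresponding prime:
  2^4 = 16
  3^2 = 9
  5^2 = 25
Product = 16 * 9 * 25 = 3600

3600


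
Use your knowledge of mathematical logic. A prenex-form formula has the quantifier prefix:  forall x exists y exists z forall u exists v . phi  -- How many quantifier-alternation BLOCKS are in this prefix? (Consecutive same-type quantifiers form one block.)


Quantifier-type sequence: A E E A E  (A=forall, E=exists)
Group into maximal same-type runs:
  Ax1 | Ex2 | Ax1 | Ex1
Number of blocks = 4

4


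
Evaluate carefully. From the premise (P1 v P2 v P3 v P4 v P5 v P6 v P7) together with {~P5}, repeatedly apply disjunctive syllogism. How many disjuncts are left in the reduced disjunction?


Original disjuncts (7): P1, P2, P3, P4, P5, P6, P7
Negated (eliminate): ~P5
Remaining disjuncts: P1, P2, P3, P4, P6, P7
Count = 7 - 1 = 6

6


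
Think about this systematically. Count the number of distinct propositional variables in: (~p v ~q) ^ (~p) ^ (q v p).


Identify each variable that appears in the formula.
Variables found: p, q
Count = 2

2


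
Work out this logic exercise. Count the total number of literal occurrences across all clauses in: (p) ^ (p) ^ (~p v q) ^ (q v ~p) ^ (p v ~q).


Counting literals in each clause:
Clause 1: 1 literal(s)
Clause 2: 1 literal(s)
Clause 3: 2 literal(s)
Clause 4: 2 literal(s)
Clause 5: 2 literal(s)
Total = 8

8


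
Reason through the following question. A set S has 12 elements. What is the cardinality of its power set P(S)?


The power set of a set with n elements has 2^n elements.
|P(S)| = 2^12 = 4096

4096


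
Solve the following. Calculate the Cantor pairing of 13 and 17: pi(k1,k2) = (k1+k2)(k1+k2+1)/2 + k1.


k1 + k2 = 30
(k1+k2)(k1+k2+1)/2 = 30 * 31 / 2 = 465
pi = 465 + 13 = 478

478


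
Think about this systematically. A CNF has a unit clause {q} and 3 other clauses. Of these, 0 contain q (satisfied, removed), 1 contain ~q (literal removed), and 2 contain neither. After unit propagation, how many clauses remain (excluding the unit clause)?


Satisfied (removed): 0
Shortened (remain): 1
Unchanged (remain): 2
Remaining = 1 + 2 = 3

3


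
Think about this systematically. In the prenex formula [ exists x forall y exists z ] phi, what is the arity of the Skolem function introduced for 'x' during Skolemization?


Quantifier prefix: exists x forall y exists z
'x' is existentially quantified at position 1.
No universal quantifiers precede it.
Skolem function arity = 0 (a Skolem constant)

0


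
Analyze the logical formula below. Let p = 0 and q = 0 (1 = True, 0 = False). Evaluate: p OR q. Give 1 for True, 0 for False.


p = 0, q = 0
Operation: p OR q
Evaluate: 0 OR 0 = 0

0


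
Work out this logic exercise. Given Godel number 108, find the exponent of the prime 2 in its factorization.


Factorize 108 by dividing by 2 repeatedly.
Division steps: 2 divides 108 exactly 2 time(s).
Exponent of 2 = 2

2


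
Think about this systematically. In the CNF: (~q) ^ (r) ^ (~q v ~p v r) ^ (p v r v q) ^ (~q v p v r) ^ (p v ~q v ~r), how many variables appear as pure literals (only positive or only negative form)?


Check each variable for pure literal status:
p: mixed (not pure)
q: mixed (not pure)
r: mixed (not pure)
Pure literal count = 0

0


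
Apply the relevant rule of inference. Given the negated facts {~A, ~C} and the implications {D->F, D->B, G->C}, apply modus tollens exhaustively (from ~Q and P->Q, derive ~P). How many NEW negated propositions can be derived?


Initial negated facts: {~A, ~C}
Apply modus tollens to closure:
  ~C and G->C  =>  ~G
Final negated: {~A, ~C, ~G}
New negations: {~G}
Count = 1

1


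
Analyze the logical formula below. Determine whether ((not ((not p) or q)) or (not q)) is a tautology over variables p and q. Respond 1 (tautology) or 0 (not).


Check all 4 assignments:
p=0, q=0: 1
p=0, q=1: 0
p=1, q=0: 1
p=1, q=1: 0
Satisfying count = 2/4.
Tautology iff count = 4: no.

0


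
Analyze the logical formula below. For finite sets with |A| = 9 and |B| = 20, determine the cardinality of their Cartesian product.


The Cartesian product A x B contains all ordered pairs (a, b).
|A x B| = |A| * |B| = 9 * 20 = 180

180


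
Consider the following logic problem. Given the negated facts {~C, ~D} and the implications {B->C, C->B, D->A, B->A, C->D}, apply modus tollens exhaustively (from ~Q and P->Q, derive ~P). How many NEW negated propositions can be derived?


Initial negated facts: {~C, ~D}
Apply modus tollens to closure:
  ~C and B->C  =>  ~B
Final negated: {~B, ~C, ~D}
New negations: {~B}
Count = 1

1


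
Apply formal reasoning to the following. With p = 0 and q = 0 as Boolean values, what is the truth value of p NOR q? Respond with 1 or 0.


p = 0, q = 0
Operation: p NOR q
Evaluate: 0 NOR 0 = 1

1


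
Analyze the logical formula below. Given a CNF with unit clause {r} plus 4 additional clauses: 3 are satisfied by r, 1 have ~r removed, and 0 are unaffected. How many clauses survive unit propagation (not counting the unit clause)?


Satisfied (removed): 3
Shortened (remain): 1
Unchanged (remain): 0
Remaining = 1 + 0 = 1

1


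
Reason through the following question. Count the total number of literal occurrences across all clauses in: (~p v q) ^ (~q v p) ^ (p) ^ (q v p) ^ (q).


Counting literals in each clause:
Clause 1: 2 literal(s)
Clause 2: 2 literal(s)
Clause 3: 1 literal(s)
Clause 4: 2 literal(s)
Clause 5: 1 literal(s)
Total = 8

8


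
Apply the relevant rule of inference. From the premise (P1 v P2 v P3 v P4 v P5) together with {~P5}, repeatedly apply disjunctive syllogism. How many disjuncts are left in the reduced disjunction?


Original disjuncts (5): P1, P2, P3, P4, P5
Negated (eliminate): ~P5
Remaining disjuncts: P1, P2, P3, P4
Count = 5 - 1 = 4

4


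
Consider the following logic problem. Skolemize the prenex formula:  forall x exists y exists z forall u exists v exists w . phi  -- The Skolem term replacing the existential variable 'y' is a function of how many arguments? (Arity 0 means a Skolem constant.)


Quantifier prefix: forall x exists y exists z forall u exists v exists w
'y' is existentially quantified at position 2.
Universal variables preceding it: x
Skolem function arity = 1

1


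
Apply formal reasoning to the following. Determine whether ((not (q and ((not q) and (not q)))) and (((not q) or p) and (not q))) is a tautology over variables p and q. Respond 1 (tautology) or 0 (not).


Check all 4 assignments:
p=0, q=0: 1
p=0, q=1: 0
p=1, q=0: 1
p=1, q=1: 0
Satisfying count = 2/4.
Tautology iff count = 4: no.

0


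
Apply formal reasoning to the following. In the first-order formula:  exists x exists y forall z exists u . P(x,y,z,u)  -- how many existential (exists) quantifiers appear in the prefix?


Quantifier prefix: exists x exists y forall z exists u
Mark each quantifier type:
  E E U E
Universal count = 1, Existential count = 3
Asked for existential (exists) quantifiers: 3

3


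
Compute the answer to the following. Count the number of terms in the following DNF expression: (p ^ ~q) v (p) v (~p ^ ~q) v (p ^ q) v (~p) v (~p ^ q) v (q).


A DNF formula is a disjunction of terms (conjunctions).
Terms are separated by v.
Counting the disjuncts: 7 terms.

7


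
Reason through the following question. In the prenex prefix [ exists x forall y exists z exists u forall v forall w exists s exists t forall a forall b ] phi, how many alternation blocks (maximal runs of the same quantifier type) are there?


Quantifier-type sequence: E A E E A A E E A A  (A=forall, E=exists)
Group into maximal same-type runs:
  Ex1 | Ax1 | Ex2 | Ax2 | Ex2 | Ax2
Number of blocks = 6

6


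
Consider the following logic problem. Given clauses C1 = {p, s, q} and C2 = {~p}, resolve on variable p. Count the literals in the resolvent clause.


Remove p from C1 and ~p from C2.
C1 remainder: {s, q}
C2 remainder: {}
Union (resolvent): {q, s}
Resolvent has 2 literal(s).

2


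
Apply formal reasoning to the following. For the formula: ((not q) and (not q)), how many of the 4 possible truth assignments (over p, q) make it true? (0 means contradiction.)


Check all 4 assignments:
p=0, q=0: 1
p=0, q=1: 0
p=1, q=0: 1
p=1, q=1: 0
Count of True = 2

2


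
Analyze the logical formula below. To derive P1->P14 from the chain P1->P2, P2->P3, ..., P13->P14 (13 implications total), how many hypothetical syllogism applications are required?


With 13 implications in a chain connecting 14 propositions:
P1->P2, P2->P3, ..., P13->P14
Steps needed = (number of implications) - 1 = 13 - 1 = 12

12


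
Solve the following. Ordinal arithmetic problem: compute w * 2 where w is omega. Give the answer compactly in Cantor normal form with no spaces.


Compute w * 2.
Ordinal * is associative and left-distributive over +, but NOT commutative; for finite n>1, n*w = w but w*n stays w*n.
w * 2 means 2 copies of w concatenated: w*2.
Result = w*2

w*2


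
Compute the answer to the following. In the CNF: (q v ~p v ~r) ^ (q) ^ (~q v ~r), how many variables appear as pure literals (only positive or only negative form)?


Check each variable for pure literal status:
p: pure negative
q: mixed (not pure)
r: pure negative
Pure literal count = 2

2


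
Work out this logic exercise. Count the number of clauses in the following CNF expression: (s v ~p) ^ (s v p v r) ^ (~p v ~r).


A CNF formula is a conjunction of clauses.
Clauses are separated by ^.
Counting the conjuncts: 3 clauses.

3


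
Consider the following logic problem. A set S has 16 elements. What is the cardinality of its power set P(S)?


The power set of a set with n elements has 2^n elements.
|P(S)| = 2^16 = 65536

65536


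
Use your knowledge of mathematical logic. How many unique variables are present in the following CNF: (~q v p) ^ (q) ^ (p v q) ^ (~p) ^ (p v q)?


Identify each variable that appears in the formula.
Variables found: p, q
Count = 2

2


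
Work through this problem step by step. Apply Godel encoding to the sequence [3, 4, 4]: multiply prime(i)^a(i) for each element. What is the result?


Encode each element as an exponent of the corresponding prime:
  2^3 = 8
  3^4 = 81
  5^4 = 625
Product = 8 * 81 * 625 = 405000

405000


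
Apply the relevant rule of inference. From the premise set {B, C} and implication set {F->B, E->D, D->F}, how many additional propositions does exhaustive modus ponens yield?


Initial facts: {B, C}
Apply modus ponens to closure:
  (no implication fires)
Final known: {B, C}
New propositions: {(none)}
Count = 0

0


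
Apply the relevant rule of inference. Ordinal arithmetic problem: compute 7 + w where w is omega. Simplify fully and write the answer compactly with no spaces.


Compute 7 + w.
Ordinal + is associative but NOT commutative; for finite n>0, n + w = w but w + n stays w+n.
Any finite left addend is absorbed by w on the right: 7 + w = w.
Result = w

w


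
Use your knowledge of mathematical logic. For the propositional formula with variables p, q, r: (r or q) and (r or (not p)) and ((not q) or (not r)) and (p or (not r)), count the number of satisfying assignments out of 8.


Evaluate all 8 assignments for p, q, r:
p=0, q=0, r=0: 0
p=0, q=0, r=1: 0
p=0, q=1, r=0: 1
p=0, q=1, r=1: 0
p=1, q=0, r=0: 0
p=1, q=0, r=1: 1
p=1, q=1, r=0: 0
p=1, q=1, r=1: 0
Satisfying count = 2

2


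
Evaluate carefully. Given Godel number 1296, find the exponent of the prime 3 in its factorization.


Factorize 1296 by dividing by 3 repeatedly.
Division steps: 3 divides 1296 exactly 4 time(s).
Exponent of 3 = 4

4


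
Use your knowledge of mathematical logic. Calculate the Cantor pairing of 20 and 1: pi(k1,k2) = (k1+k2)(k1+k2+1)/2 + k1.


k1 + k2 = 21
(k1+k2)(k1+k2+1)/2 = 21 * 22 / 2 = 231
pi = 231 + 20 = 251

251


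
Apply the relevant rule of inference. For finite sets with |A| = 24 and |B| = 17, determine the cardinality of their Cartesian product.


The Cartesian product A x B contains all ordered pairs (a, b).
|A x B| = |A| * |B| = 24 * 17 = 408

408


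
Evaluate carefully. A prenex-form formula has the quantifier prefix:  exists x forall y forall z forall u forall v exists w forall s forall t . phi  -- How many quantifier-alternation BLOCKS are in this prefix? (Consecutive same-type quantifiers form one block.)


Quantifier-type sequence: E A A A A E A A  (A=forall, E=exists)
Group into maximal same-type runs:
  Ex1 | Ax4 | Ex1 | Ax2
Number of blocks = 4

4


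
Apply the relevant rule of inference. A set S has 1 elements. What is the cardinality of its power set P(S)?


The power set of a set with n elements has 2^n elements.
|P(S)| = 2^1 = 2

2


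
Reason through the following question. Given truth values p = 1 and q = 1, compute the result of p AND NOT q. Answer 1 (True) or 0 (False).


p = 1, q = 1
Operation: p AND NOT q
Evaluate: 1 AND NOT 1 = 0

0


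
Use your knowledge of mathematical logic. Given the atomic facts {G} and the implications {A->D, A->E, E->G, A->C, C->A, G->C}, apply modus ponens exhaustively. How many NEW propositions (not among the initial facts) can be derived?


Initial facts: {G}
Apply modus ponens to closure:
  G and G->C  =>  C
  C and C->A  =>  A
  A and A->D  =>  D
  A and A->E  =>  E
Final known: {A, C, D, E, G}
New propositions: {A, C, D, E}
Count = 4

4


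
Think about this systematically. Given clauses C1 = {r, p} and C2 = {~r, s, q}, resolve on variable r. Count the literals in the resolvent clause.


Remove r from C1 and ~r from C2.
C1 remainder: {p}
C2 remainder: {s, q}
Union (resolvent): {p, q, s}
Resolvent has 3 literal(s).

3


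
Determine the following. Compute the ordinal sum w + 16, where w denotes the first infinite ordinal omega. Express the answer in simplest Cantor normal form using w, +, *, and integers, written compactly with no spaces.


Compute w + 16.
Ordinal + is associative but NOT commutative; for finite n>0, n + w = w but w + n stays w+n.
w + 16 is already in normal form (a successor ordinal beyond w).
Result = w+16

w+16


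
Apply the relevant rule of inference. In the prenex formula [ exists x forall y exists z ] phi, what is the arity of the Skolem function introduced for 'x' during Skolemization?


Quantifier prefix: exists x forall y exists z
'x' is existentially quantified at position 1.
No universal quantifiers precede it.
Skolem function arity = 0 (a Skolem constant)

0


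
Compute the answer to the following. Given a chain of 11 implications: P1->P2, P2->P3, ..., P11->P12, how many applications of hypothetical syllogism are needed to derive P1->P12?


With 11 implications in a chain connecting 12 propositions:
P1->P2, P2->P3, ..., P11->P12
Steps needed = (number of implications) - 1 = 11 - 1 = 10

10


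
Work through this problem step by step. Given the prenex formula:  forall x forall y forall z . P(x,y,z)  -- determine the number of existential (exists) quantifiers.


Quantifier prefix: forall x forall y forall z
Mark each quantifier type:
  U U U
Universal count = 3, Existential count = 0
Asked for existential (exists) quantifiers: 0

0


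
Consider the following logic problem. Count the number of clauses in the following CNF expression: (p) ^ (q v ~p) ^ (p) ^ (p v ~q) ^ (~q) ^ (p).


A CNF formula is a conjunction of clauses.
Clauses are separated by ^.
Counting the conjuncts: 6 clauses.

6


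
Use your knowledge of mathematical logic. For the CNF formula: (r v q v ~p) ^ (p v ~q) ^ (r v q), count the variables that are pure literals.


Check each variable for pure literal status:
p: mixed (not pure)
q: mixed (not pure)
r: pure positive
Pure literal count = 1

1


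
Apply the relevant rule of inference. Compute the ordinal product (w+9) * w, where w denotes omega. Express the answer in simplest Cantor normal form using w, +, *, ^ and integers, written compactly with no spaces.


Compute (w+9) * w.
Ordinal * is associative and left-distributive over +, but NOT commutative; for finite n>1, n*w = w but w*n stays w*n.
(w+9) * w = sup{(w+9)*k : k<w} = sup{w*k+9} = w^2 (the +9 tail is absorbed in the limit).
Result = w^2

w^2


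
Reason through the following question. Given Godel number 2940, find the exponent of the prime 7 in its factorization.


Factorize 2940 by dividing by 7 repeatedly.
Division steps: 7 divides 2940 exactly 2 time(s).
Exponent of 7 = 2

2


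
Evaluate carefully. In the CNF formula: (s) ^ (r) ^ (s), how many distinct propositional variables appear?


Identify each variable that appears in the formula.
Variables found: r, s
Count = 2

2


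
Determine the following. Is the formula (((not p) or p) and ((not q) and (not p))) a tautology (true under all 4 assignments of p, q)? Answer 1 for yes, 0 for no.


Check all 4 assignments:
p=0, q=0: 1
p=0, q=1: 0
p=1, q=0: 0
p=1, q=1: 0
Satisfying count = 1/4.
Tautology iff count = 4: no.

0


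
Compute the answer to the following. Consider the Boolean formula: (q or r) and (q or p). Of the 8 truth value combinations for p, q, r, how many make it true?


Evaluate all 8 assignments for p, q, r:
p=0, q=0, r=0: 0
p=0, q=0, r=1: 0
p=0, q=1, r=0: 1
p=0, q=1, r=1: 1
p=1, q=0, r=0: 0
p=1, q=0, r=1: 1
p=1, q=1, r=0: 1
p=1, q=1, r=1: 1
Satisfying count = 5

5


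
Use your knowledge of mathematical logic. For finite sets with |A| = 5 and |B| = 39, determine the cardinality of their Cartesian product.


The Cartesian product A x B contains all ordered pairs (a, b).
|A x B| = |A| * |B| = 5 * 39 = 195

195


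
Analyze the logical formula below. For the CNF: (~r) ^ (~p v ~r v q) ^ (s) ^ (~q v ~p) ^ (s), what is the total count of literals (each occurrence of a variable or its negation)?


Counting literals in each clause:
Clause 1: 1 literal(s)
Clause 2: 3 literal(s)
Clause 3: 1 literal(s)
Clause 4: 2 literal(s)
Clause 5: 1 literal(s)
Total = 8

8


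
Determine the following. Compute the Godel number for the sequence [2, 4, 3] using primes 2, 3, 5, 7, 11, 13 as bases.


Encode each element as an exponent of the corresponding prime:
  2^2 = 4
  3^4 = 81
  5^3 = 125
Product = 4 * 81 * 125 = 40500

40500


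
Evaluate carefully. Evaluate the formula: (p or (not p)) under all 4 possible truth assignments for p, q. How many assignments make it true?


Check all 4 assignments:
p=0, q=0: 1
p=0, q=1: 1
p=1, q=0: 1
p=1, q=1: 1
Count of True = 4

4


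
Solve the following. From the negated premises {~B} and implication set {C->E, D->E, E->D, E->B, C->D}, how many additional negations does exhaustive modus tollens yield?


Initial negated facts: {~B}
Apply modus tollens to closure:
  ~B and E->B  =>  ~E
  ~E and C->E  =>  ~C
  ~E and D->E  =>  ~D
Final negated: {~B, ~C, ~D, ~E}
New negations: {~C, ~D, ~E}
Count = 3

3


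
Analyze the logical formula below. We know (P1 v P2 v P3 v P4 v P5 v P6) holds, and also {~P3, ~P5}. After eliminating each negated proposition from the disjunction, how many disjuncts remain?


Original disjuncts (6): P1, P2, P3, P4, P5, P6
Negated (eliminate): ~P3, ~P5
Remaining disjuncts: P1, P2, P4, P6
Count = 6 - 2 = 4

4


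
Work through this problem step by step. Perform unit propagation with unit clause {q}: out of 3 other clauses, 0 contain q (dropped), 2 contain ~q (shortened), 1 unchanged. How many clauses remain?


Satisfied (removed): 0
Shortened (remain): 2
Unchanged (remain): 1
Remaining = 2 + 1 = 3

3


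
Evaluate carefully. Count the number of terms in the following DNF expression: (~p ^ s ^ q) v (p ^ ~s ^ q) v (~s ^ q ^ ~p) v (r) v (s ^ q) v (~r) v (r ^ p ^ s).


A DNF formula is a disjunction of terms (conjunctions).
Terms are separated by v.
Counting the disjuncts: 7 terms.

7


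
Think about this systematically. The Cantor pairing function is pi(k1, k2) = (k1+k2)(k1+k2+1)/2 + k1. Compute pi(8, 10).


k1 + k2 = 18
(k1+k2)(k1+k2+1)/2 = 18 * 19 / 2 = 171
pi = 171 + 8 = 179

179


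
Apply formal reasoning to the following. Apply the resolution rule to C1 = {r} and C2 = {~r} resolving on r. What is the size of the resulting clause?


Remove r from C1 and ~r from C2.
C1 remainder: {}
C2 remainder: {}
Union (resolvent): {} (empty clause)
Resolvent has 0 literal(s).

0


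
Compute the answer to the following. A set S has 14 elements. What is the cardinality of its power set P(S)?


The power set of a set with n elements has 2^n elements.
|P(S)| = 2^14 = 16384

16384


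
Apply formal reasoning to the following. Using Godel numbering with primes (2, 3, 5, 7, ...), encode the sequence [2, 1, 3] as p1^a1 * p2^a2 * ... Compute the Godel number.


Encode each element as an exponent of the corresponding prime:
  2^2 = 4
  3^1 = 3
  5^3 = 125
Product = 4 * 3 * 125 = 1500

1500


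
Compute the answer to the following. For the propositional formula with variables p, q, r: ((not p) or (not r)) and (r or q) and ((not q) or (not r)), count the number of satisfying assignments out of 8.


Evaluate all 8 assignments for p, q, r:
p=0, q=0, r=0: 0
p=0, q=0, r=1: 1
p=0, q=1, r=0: 1
p=0, q=1, r=1: 0
p=1, q=0, r=0: 0
p=1, q=0, r=1: 0
p=1, q=1, r=0: 1
p=1, q=1, r=1: 0
Satisfying count = 3

3


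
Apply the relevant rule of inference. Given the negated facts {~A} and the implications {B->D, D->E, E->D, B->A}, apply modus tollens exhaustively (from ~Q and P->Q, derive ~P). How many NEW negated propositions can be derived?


Initial negated facts: {~A}
Apply modus tollens to closure:
  ~A and B->A  =>  ~B
Final negated: {~A, ~B}
New negations: {~B}
Count = 1

1


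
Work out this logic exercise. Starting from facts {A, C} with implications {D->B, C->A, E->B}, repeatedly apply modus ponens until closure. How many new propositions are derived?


Initial facts: {A, C}
Apply modus ponens to closure:
  (no implication fires)
Final known: {A, C}
New propositions: {(none)}
Count = 0

0


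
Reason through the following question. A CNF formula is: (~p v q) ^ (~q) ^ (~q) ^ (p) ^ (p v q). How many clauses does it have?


A CNF formula is a conjunction of clauses.
Clauses are separated by ^.
Counting the conjuncts: 5 clauses.

5


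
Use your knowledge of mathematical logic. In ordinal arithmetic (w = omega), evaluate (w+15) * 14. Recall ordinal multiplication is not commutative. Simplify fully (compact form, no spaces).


Compute (w+15) * 14.
Ordinal * is associative and left-distributive over +, but NOT commutative; for finite n>1, n*w = w but w*n stays w*n.
(w+15) * 14 = (w+15) repeated 14 times. Each intermediate +15 is absorbed by the following w; only the last survives: w*14+15.
Result = w*14+15

w*14+15


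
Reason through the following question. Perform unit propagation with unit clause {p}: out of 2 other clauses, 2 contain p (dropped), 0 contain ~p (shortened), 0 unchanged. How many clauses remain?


Satisfied (removed): 2
Shortened (remain): 0
Unchanged (remain): 0
Remaining = 0 + 0 = 0

0


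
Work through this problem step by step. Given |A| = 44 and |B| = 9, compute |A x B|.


The Cartesian product A x B contains all ordered pairs (a, b).
|A x B| = |A| * |B| = 44 * 9 = 396

396


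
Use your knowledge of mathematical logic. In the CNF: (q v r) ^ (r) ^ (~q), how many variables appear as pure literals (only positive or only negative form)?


Check each variable for pure literal status:
p: absent (not pure)
q: mixed (not pure)
r: pure positive
Pure literal count = 1

1


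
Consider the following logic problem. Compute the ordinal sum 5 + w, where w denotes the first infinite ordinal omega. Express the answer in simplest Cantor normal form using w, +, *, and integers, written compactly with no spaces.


Compute 5 + w.
Ordinal + is associative but NOT commutative; for finite n>0, n + w = w but w + n stays w+n.
Any finite left addend is absorbed by w on the right: 5 + w = w.
Result = w

w


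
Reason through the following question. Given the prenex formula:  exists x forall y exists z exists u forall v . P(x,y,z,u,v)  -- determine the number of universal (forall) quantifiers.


Quantifier prefix: exists x forall y exists z exists u forall v
Mark each quantifier type:
  E U E E U
Universal count = 2, Existential count = 3
Asked for universal (forall) quantifiers: 2

2


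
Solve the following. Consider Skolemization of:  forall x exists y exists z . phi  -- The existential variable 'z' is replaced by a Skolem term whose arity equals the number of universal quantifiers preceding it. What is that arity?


Quantifier prefix: forall x exists y exists z
'z' is existentially quantified at position 3.
Universal variables preceding it: x
Skolem function arity = 1

1


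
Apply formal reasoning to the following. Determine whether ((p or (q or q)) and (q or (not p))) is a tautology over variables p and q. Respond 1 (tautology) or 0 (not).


Check all 4 assignments:
p=0, q=0: 0
p=0, q=1: 1
p=1, q=0: 0
p=1, q=1: 1
Satisfying count = 2/4.
Tautology iff count = 4: no.

0


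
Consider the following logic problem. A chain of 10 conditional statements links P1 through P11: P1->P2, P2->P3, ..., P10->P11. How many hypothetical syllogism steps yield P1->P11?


With 10 implications in a chain connecting 11 propositions:
P1->P2, P2->P3, ..., P10->P11
Steps needed = (number of implications) - 1 = 10 - 1 = 9

9


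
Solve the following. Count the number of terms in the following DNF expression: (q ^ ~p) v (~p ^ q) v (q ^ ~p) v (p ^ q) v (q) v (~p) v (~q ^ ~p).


A DNF formula is a disjunction of terms (conjunctions).
Terms are separated by v.
Counting the disjuncts: 7 terms.

7


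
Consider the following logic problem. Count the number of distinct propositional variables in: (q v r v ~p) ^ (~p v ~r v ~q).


Identify each variable that appears in the formula.
Variables found: p, q, r
Count = 3

3


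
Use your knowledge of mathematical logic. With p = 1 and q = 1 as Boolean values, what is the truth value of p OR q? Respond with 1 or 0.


p = 1, q = 1
Operation: p OR q
Evaluate: 1 OR 1 = 1

1


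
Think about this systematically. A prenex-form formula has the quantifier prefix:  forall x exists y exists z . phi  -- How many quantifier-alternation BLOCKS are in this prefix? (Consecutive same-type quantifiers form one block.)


Quantifier-type sequence: A E E  (A=forall, E=exists)
Group into maximal same-type runs:
  Ax1 | Ex2
Number of blocks = 2

2


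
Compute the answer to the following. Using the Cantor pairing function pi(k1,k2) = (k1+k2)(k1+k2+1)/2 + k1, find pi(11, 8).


k1 + k2 = 19
(k1+k2)(k1+k2+1)/2 = 19 * 20 / 2 = 190
pi = 190 + 11 = 201

201


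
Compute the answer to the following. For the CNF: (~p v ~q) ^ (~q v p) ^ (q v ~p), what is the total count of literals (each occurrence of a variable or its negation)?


Counting literals in each clause:
Clause 1: 2 literal(s)
Clause 2: 2 literal(s)
Clause 3: 2 literal(s)
Total = 6

6


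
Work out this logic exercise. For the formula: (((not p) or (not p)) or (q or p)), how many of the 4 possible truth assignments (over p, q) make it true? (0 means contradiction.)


Check all 4 assignments:
p=0, q=0: 1
p=0, q=1: 1
p=1, q=0: 1
p=1, q=1: 1
Count of True = 4

4


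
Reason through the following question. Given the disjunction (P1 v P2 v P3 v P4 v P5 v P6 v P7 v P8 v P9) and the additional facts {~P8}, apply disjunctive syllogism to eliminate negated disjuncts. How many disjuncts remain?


Original disjuncts (9): P1, P2, P3, P4, P5, P6, P7, P8, P9
Negated (eliminate): ~P8
Remaining disjuncts: P1, P2, P3, P4, P5, P6, P7, P9
Count = 9 - 1 = 8

8


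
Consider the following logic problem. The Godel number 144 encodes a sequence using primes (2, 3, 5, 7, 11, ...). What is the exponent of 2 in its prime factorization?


Factorize 144 by dividing by 2 repeatedly.
Division steps: 2 divides 144 exactly 4 time(s).
Exponent of 2 = 4

4


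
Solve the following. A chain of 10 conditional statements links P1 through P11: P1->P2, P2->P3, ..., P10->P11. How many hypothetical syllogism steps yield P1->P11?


With 10 implications in a chain connecting 11 propositions:
P1->P2, P2->P3, ..., P10->P11
Steps needed = (number of implications) - 1 = 10 - 1 = 9

9


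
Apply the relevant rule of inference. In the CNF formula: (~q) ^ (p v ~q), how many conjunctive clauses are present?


A CNF formula is a conjunction of clauses.
Clauses are separated by ^.
Counting the conjuncts: 2 clauses.

2


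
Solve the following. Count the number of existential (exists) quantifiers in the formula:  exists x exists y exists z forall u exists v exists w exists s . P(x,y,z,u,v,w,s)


Quantifier prefix: exists x exists y exists z forall u exists v exists w exists s
Mark each quantifier type:
  E E E U E E E
Universal count = 1, Existential count = 6
Asked for existential (exists) quantifiers: 6

6


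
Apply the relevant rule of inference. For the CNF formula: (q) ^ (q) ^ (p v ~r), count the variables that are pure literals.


Check each variable for pure literal status:
p: pure positive
q: pure positive
r: pure negative
Pure literal count = 3

3


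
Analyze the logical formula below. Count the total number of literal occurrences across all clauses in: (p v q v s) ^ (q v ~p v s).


Counting literals in each clause:
Clause 1: 3 literal(s)
Clause 2: 3 literal(s)
Total = 6

6


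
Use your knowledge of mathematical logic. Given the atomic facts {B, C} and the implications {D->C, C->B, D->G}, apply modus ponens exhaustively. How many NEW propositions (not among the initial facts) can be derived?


Initial facts: {B, C}
Apply modus ponens to closure:
  (no implication fires)
Final known: {B, C}
New propositions: {(none)}
Count = 0

0


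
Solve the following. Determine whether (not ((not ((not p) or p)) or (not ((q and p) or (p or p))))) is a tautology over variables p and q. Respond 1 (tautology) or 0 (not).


Check all 4 assignments:
p=0, q=0: 0
p=0, q=1: 0
p=1, q=0: 1
p=1, q=1: 1
Satisfying count = 2/4.
Tautology iff count = 4: no.

0


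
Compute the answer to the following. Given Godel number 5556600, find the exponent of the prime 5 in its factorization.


Factorize 5556600 by dividing by 5 repeatedly.
Division steps: 5 divides 5556600 exactly 2 time(s).
Exponent of 5 = 2

2


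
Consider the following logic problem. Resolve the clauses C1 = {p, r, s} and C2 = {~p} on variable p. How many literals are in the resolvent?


Remove p from C1 and ~p from C2.
C1 remainder: {r, s}
C2 remainder: {}
Union (resolvent): {r, s}
Resolvent has 2 literal(s).

2


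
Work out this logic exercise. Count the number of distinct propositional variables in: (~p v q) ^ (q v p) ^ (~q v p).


Identify each variable that appears in the formula.
Variables found: p, q
Count = 2

2


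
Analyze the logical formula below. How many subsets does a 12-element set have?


The power set of a set with n elements has 2^n elements.
|P(S)| = 2^12 = 4096

4096


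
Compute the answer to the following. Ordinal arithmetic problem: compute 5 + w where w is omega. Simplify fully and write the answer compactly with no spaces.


Compute 5 + w.
Ordinal + is associative but NOT commutative; for finite n>0, n + w = w but w + n stays w+n.
Any finite left addend is absorbed by w on the right: 5 + w = w.
Result = w

w


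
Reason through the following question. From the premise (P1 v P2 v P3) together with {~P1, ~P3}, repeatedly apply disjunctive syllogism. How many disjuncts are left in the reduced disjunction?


Original disjuncts (3): P1, P2, P3
Negated (eliminate): ~P1, ~P3
Remaining disjuncts: P2
Count = 3 - 2 = 1

1


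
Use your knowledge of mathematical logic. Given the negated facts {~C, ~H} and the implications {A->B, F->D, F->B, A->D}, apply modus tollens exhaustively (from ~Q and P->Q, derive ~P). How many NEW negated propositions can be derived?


Initial negated facts: {~C, ~H}
Apply modus tollens to closure:
  (no implication fires)
Final negated: {~C, ~H}
New negations: {(none)}
Count = 0

0


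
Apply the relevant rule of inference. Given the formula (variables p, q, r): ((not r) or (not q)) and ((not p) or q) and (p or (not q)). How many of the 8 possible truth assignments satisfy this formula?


Evaluate all 8 assignments for p, q, r:
p=0, q=0, r=0: 1
p=0, q=0, r=1: 1
p=0, q=1, r=0: 0
p=0, q=1, r=1: 0
p=1, q=0, r=0: 0
p=1, q=0, r=1: 0
p=1, q=1, r=0: 1
p=1, q=1, r=1: 0
Satisfying count = 3

3


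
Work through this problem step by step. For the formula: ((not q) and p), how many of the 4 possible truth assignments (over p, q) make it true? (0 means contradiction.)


Check all 4 assignments:
p=0, q=0: 0
p=0, q=1: 0
p=1, q=0: 1
p=1, q=1: 0
Count of True = 1

1


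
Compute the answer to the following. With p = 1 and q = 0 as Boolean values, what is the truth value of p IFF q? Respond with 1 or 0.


p = 1, q = 0
Operation: p IFF q
Evaluate: 1 IFF 0 = 0

0


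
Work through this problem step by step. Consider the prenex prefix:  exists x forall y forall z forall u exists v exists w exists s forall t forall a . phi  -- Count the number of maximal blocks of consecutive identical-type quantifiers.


Quantifier-type sequence: E A A A E E E A A  (A=forall, E=exists)
Group into maximal same-type runs:
  Ex1 | Ax3 | Ex3 | Ax2
Number of blocks = 4

4


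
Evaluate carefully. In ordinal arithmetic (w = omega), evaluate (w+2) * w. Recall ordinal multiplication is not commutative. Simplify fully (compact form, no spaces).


Compute (w+2) * w.
Ordinal * is associative and left-distributive over +, but NOT commutative; for finite n>1, n*w = w but w*n stays w*n.
(w+2) * w = sup{(w+2)*k : k<w} = sup{w*k+2} = w^2 (the +2 tail is absorbed in the limit).
Result = w^2

w^2


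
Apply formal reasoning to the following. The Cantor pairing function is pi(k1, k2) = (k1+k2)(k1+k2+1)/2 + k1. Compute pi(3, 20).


k1 + k2 = 23
(k1+k2)(k1+k2+1)/2 = 23 * 24 / 2 = 276
pi = 276 + 3 = 279

279


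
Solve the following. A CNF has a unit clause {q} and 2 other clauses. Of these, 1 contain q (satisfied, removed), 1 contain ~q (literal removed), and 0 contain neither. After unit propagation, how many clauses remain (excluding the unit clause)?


Satisfied (removed): 1
Shortened (remain): 1
Unchanged (remain): 0
Remaining = 1 + 0 = 1

1


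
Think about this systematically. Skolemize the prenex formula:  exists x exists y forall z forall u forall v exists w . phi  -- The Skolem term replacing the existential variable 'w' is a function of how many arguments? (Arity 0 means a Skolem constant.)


Quantifier prefix: exists x exists y forall z forall u forall v exists w
'w' is existentially quantified at position 6.
Universal variables preceding it: z, u, v
Skolem function arity = 3

3


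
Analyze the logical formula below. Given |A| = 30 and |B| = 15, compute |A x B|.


The Cartesian product A x B contains all ordered pairs (a, b).
|A x B| = |A| * |B| = 30 * 15 = 450

450


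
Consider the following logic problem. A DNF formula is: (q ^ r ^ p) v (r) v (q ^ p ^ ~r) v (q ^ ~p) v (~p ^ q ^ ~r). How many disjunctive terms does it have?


A DNF formula is a disjunction of terms (conjunctions).
Terms are separated by v.
Counting the disjuncts: 5 terms.

5


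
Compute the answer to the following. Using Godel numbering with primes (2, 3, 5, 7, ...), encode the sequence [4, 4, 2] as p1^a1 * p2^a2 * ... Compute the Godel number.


Encode each element as an exponent of the corresponding prime:
  2^4 = 16
  3^4 = 81
  5^2 = 25
Product = 16 * 81 * 25 = 32400

32400


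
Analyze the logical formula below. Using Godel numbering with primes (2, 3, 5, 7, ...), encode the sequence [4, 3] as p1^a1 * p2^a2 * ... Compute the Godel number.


Encode each element as an exponent of the corresponding prime:
  2^4 = 16
  3^3 = 27
Product = 16 * 27 = 432

432


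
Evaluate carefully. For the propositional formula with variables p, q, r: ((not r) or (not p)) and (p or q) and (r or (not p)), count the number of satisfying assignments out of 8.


Evaluate all 8 assignments for p, q, r:
p=0, q=0, r=0: 0
p=0, q=0, r=1: 0
p=0, q=1, r=0: 1
p=0, q=1, r=1: 1
p=1, q=0, r=0: 0
p=1, q=0, r=1: 0
p=1, q=1, r=0: 0
p=1, q=1, r=1: 0
Satisfying count = 2

2


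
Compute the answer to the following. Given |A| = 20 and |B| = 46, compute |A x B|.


The Cartesian product A x B contains all ordered pairs (a, b).
|A x B| = |A| * |B| = 20 * 46 = 920

920
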